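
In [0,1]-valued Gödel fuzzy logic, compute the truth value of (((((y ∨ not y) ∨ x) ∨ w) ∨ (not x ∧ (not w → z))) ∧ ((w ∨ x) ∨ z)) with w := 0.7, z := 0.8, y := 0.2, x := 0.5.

0.70

not y: Gödel ¬ of 0.2 = 0 (operand ≠ 0)
(y ∨ not y) = max(0.2, 0) = 0.2
((y ∨ not y) ∨ x) = max(0.2, 0.5) = 0.5
(((y ∨ not y) ∨ x) ∨ w) = max(0.5, 0.7) = 0.7
not x: Gödel ¬ of 0.5 = 0 (operand ≠ 0)
not w: Gödel ¬ of 0.7 = 0 (operand ≠ 0)
(not w → z): 0 ≤ 0.8, so result = 1
(not x ∧ (not w → z)) = min(0, 1) = 0
((((y ∨ not y) ∨ x) ∨ w) ∨ (not x ∧ (not w → z))) = max(0.7, 0) = 0.7
(w ∨ x) = max(0.7, 0.5) = 0.7
((w ∨ x) ∨ z) = max(0.7, 0.8) = 0.8
(((((y ∨ not y) ∨ x) ∨ w) ∨ (not x ∧ (not w → z))) ∧ ((w ∨ x) ∨ z)) = min(0.7, 0.8) = 0.7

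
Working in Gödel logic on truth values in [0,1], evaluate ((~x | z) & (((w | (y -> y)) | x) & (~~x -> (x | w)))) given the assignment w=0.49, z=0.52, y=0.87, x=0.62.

~x: Gödel ¬ of 0.62 = 0 (operand ≠ 0)
(~x | z) = max(0, 0.52) = 0.52
(y -> y): 0.87 ≤ 0.87, so result = 1
(w | (y -> y)) = max(0.49, 1) = 1
((w | (y -> y)) | x) = max(1, 0.62) = 1
~x: Gödel ¬ of 0.62 = 0 (operand ≠ 0)
~~x: Gödel ¬ of 0 = 1 (operand is 0)
(x | w) = max(0.62, 0.49) = 0.62
(~~x -> (x | w)): 1 > 0.62, so result = 0.62
(((w | (y -> y)) | x) & (~~x -> (x | w))) = min(1, 0.62) = 0.62
((~x | z) & (((w | (y -> y)) | x) & (~~x -> (x | w)))) = min(0.52, 0.62) = 0.52

0.52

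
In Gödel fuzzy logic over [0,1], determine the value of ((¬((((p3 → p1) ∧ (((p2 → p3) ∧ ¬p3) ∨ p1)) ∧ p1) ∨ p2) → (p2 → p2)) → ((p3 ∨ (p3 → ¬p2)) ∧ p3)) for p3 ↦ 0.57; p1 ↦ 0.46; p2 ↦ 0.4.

(p3 → p1): 0.57 > 0.46, so result = 0.46
(p2 → p3): 0.4 ≤ 0.57, so result = 1
¬p3: Gödel ¬ of 0.57 = 0 (operand ≠ 0)
((p2 → p3) ∧ ¬p3) = min(1, 0) = 0
(((p2 → p3) ∧ ¬p3) ∨ p1) = max(0, 0.46) = 0.46
((p3 → p1) ∧ (((p2 → p3) ∧ ¬p3) ∨ p1)) = min(0.46, 0.46) = 0.46
(((p3 → p1) ∧ (((p2 → p3) ∧ ¬p3) ∨ p1)) ∧ p1) = min(0.46, 0.46) = 0.46
((((p3 → p1) ∧ (((p2 → p3) ∧ ¬p3) ∨ p1)) ∧ p1) ∨ p2) = max(0.46, 0.4) = 0.46
¬((((p3 → p1) ∧ (((p2 → p3) ∧ ¬p3) ∨ p1)) ∧ p1) ∨ p2): Gödel ¬ of 0.46 = 0 (operand ≠ 0)
(p2 → p2): 0.4 ≤ 0.4, so result = 1
(¬((((p3 → p1) ∧ (((p2 → p3) ∧ ¬p3) ∨ p1)) ∧ p1) ∨ p2) → (p2 → p2)): 0 ≤ 1, so result = 1
¬p2: Gödel ¬ of 0.4 = 0 (operand ≠ 0)
(p3 → ¬p2): 0.57 > 0, so result = 0
(p3 ∨ (p3 → ¬p2)) = max(0.57, 0) = 0.57
((p3 ∨ (p3 → ¬p2)) ∧ p3) = min(0.57, 0.57) = 0.57
((¬((((p3 → p1) ∧ (((p2 → p3) ∧ ¬p3) ∨ p1)) ∧ p1) ∨ p2) → (p2 → p2)) → ((p3 ∨ (p3 → ¬p2)) ∧ p3)): 1 > 0.57, so result = 0.57

0.57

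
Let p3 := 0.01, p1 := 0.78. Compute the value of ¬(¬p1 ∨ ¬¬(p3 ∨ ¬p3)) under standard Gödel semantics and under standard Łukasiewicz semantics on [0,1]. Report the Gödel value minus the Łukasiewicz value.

Gödel evaluation:
  ¬p1: Gödel ¬ of 0.78 = 0 (operand ≠ 0)
  ¬p3: Gödel ¬ of 0.01 = 0 (operand ≠ 0)
  (p3 ∨ ¬p3) = max(0.01, 0) = 0.01
  ¬(p3 ∨ ¬p3): Gödel ¬ of 0.01 = 0 (operand ≠ 0)
  ¬¬(p3 ∨ ¬p3): Gödel ¬ of 0 = 1 (operand is 0)
  (¬p1 ∨ ¬¬(p3 ∨ ¬p3)) = max(0, 1) = 1
  ¬(¬p1 ∨ ¬¬(p3 ∨ ¬p3)): Gödel ¬ of 1 = 0 (operand ≠ 0)
  Gödel value = 0
Łukasiewicz evaluation:
  ¬p1: Łukasiewicz ¬ gives 1 − 0.78 = 0.22
  ¬p3: Łukasiewicz ¬ gives 1 − 0.01 = 0.99
  (p3 ∨ ¬p3) = max(0.01, 0.99) = 0.99
  ¬(p3 ∨ ¬p3): Łukasiewicz ¬ gives 1 − 0.99 = 0.01
  ¬¬(p3 ∨ ¬p3): Łukasiewicz ¬ gives 1 − 0.01 = 0.99
  (¬p1 ∨ ¬¬(p3 ∨ ¬p3)) = max(0.22, 0.99) = 0.99
  ¬(¬p1 ∨ ¬¬(p3 ∨ ¬p3)): Łukasiewicz ¬ gives 1 − 0.99 = 0.01
  Łukasiewicz value = 0.01
Difference: 0 − 0.01 = -0.01

-0.01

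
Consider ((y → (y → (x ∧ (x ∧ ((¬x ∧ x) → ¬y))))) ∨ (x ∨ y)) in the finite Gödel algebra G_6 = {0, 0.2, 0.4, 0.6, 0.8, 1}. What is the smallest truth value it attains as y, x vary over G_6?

0.20

The minimum is attained at y = 0.2, x = 0:
  ¬x: Gödel ¬ of 0 = 1 (operand is 0)
  (¬x ∧ x) = min(1, 0) = 0
  ¬y: Gödel ¬ of 0.2 = 0 (operand ≠ 0)
  ((¬x ∧ x) → ¬y): 0 ≤ 0, so result = 1
  (x ∧ ((¬x ∧ x) → ¬y)) = min(0, 1) = 0
  (x ∧ (x ∧ ((¬x ∧ x) → ¬y))) = min(0, 0) = 0
  (y → (x ∧ (x ∧ ((¬x ∧ x) → ¬y)))): 0.2 > 0, so result = 0
  (y → (y → (x ∧ (x ∧ ((¬x ∧ x) → ¬y))))): 0.2 > 0, so result = 0
  (x ∨ y) = max(0, 0.2) = 0.2
  ((y → (y → (x ∧ (x ∧ ((¬x ∧ x) → ¬y))))) ∨ (x ∨ y)) = max(0, 0.2) = 0.2
Checking all 36 assignments confirms none give a value below 0.20.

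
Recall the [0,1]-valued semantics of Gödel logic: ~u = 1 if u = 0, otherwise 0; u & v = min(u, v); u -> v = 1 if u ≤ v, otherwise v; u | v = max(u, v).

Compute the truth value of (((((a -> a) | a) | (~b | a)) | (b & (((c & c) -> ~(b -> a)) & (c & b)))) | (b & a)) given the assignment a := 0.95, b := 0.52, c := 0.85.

(a -> a): 0.95 ≤ 0.95, so result = 1
((a -> a) | a) = max(1, 0.95) = 1
~b: Gödel ¬ of 0.52 = 0 (operand ≠ 0)
(~b | a) = max(0, 0.95) = 0.95
(((a -> a) | a) | (~b | a)) = max(1, 0.95) = 1
(c & c) = min(0.85, 0.85) = 0.85
(b -> a): 0.52 ≤ 0.95, so result = 1
~(b -> a): Gödel ¬ of 1 = 0 (operand ≠ 0)
((c & c) -> ~(b -> a)): 0.85 > 0, so result = 0
(c & b) = min(0.85, 0.52) = 0.52
(((c & c) -> ~(b -> a)) & (c & b)) = min(0, 0.52) = 0
(b & (((c & c) -> ~(b -> a)) & (c & b))) = min(0.52, 0) = 0
((((a -> a) | a) | (~b | a)) | (b & (((c & c) -> ~(b -> a)) & (c & b)))) = max(1, 0) = 1
(b & a) = min(0.52, 0.95) = 0.52
(((((a -> a) | a) | (~b | a)) | (b & (((c & c) -> ~(b -> a)) & (c & b)))) | (b & a)) = max(1, 0.52) = 1

1.00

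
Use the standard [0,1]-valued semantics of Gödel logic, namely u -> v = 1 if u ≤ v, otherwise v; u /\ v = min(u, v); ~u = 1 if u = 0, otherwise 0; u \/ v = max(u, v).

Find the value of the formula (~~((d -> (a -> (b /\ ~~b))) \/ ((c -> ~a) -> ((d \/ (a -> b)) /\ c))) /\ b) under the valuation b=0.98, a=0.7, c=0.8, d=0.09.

~b: Gödel ¬ of 0.98 = 0 (operand ≠ 0)
~~b: Gödel ¬ of 0 = 1 (operand is 0)
(b /\ ~~b) = min(0.98, 1) = 0.98
(a -> (b /\ ~~b)): 0.7 ≤ 0.98, so result = 1
(d -> (a -> (b /\ ~~b))): 0.09 ≤ 1, so result = 1
~a: Gödel ¬ of 0.7 = 0 (operand ≠ 0)
(c -> ~a): 0.8 > 0, so result = 0
(a -> b): 0.7 ≤ 0.98, so result = 1
(d \/ (a -> b)) = max(0.09, 1) = 1
((d \/ (a -> b)) /\ c) = min(1, 0.8) = 0.8
((c -> ~a) -> ((d \/ (a -> b)) /\ c)): 0 ≤ 0.8, so result = 1
((d -> (a -> (b /\ ~~b))) \/ ((c -> ~a) -> ((d \/ (a -> b)) /\ c))) = max(1, 1) = 1
~((d -> (a -> (b /\ ~~b))) \/ ((c -> ~a) -> ((d \/ (a -> b)) /\ c))): Gödel ¬ of 1 = 0 (operand ≠ 0)
~~((d -> (a -> (b /\ ~~b))) \/ ((c -> ~a) -> ((d \/ (a -> b)) /\ c))): Gödel ¬ of 0 = 1 (operand is 0)
(~~((d -> (a -> (b /\ ~~b))) \/ ((c -> ~a) -> ((d \/ (a -> b)) /\ c))) /\ b) = min(1, 0.98) = 0.98

0.98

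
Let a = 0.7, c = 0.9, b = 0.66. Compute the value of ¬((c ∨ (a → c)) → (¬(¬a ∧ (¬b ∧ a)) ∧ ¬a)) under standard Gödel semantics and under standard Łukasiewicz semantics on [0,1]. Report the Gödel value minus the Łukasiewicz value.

0.30

Gödel evaluation:
  (a → c): 0.7 ≤ 0.9, so result = 1
  (c ∨ (a → c)) = max(0.9, 1) = 1
  ¬a: Gödel ¬ of 0.7 = 0 (operand ≠ 0)
  ¬b: Gödel ¬ of 0.66 = 0 (operand ≠ 0)
  (¬b ∧ a) = min(0, 0.7) = 0
  (¬a ∧ (¬b ∧ a)) = min(0, 0) = 0
  ¬(¬a ∧ (¬b ∧ a)): Gödel ¬ of 0 = 1 (operand is 0)
  ¬a: Gödel ¬ of 0.7 = 0 (operand ≠ 0)
  (¬(¬a ∧ (¬b ∧ a)) ∧ ¬a) = min(1, 0) = 0
  ((c ∨ (a → c)) → (¬(¬a ∧ (¬b ∧ a)) ∧ ¬a)): 1 > 0, so result = 0
  ¬((c ∨ (a → c)) → (¬(¬a ∧ (¬b ∧ a)) ∧ ¬a)): Gödel ¬ of 0 = 1 (operand is 0)
  Gödel value = 1
Łukasiewicz evaluation:
  (a → c): min(1, 1 − 0.7 + 0.9) = 1
  (c ∨ (a → c)) = max(0.9, 1) = 1
  ¬a: Łukasiewicz ¬ gives 1 − 0.7 = 0.3
  ¬b: Łukasiewicz ¬ gives 1 − 0.66 = 0.34
  (¬b ∧ a) = min(0.34, 0.7) = 0.34
  (¬a ∧ (¬b ∧ a)) = min(0.3, 0.34) = 0.3
  ¬(¬a ∧ (¬b ∧ a)): Łukasiewicz ¬ gives 1 − 0.3 = 0.7
  ¬a: Łukasiewicz ¬ gives 1 − 0.7 = 0.3
  (¬(¬a ∧ (¬b ∧ a)) ∧ ¬a) = min(0.7, 0.3) = 0.3
  ((c ∨ (a → c)) → (¬(¬a ∧ (¬b ∧ a)) ∧ ¬a)): min(1, 1 − 1 + 0.3) = 0.3
  ¬((c ∨ (a → c)) → (¬(¬a ∧ (¬b ∧ a)) ∧ ¬a)): Łukasiewicz ¬ gives 1 − 0.3 = 0.7
  Łukasiewicz value = 0.7
Difference: 1 − 0.7 = 0.30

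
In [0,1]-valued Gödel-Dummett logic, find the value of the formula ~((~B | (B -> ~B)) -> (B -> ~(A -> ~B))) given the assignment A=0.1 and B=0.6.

~B: Gödel ¬ of 0.6 = 0 (operand ≠ 0)
~B: Gödel ¬ of 0.6 = 0 (operand ≠ 0)
(B -> ~B): 0.6 > 0, so result = 0
(~B | (B -> ~B)) = max(0, 0) = 0
~B: Gödel ¬ of 0.6 = 0 (operand ≠ 0)
(A -> ~B): 0.1 > 0, so result = 0
~(A -> ~B): Gödel ¬ of 0 = 1 (operand is 0)
(B -> ~(A -> ~B)): 0.6 ≤ 1, so result = 1
((~B | (B -> ~B)) -> (B -> ~(A -> ~B))): 0 ≤ 1, so result = 1
~((~B | (B -> ~B)) -> (B -> ~(A -> ~B))): Gödel ¬ of 1 = 0 (operand ≠ 0)

0.00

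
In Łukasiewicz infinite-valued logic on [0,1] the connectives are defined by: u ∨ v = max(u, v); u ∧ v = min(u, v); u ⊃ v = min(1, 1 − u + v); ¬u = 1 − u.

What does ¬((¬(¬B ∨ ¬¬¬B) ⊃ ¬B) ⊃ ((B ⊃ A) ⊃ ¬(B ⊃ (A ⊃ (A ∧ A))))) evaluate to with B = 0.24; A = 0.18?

¬B: Łukasiewicz ¬ gives 1 − 0.24 = 0.76
¬B: Łukasiewicz ¬ gives 1 − 0.24 = 0.76
¬¬B: Łukasiewicz ¬ gives 1 − 0.76 = 0.24
¬¬¬B: Łukasiewicz ¬ gives 1 − 0.24 = 0.76
(¬B ∨ ¬¬¬B) = max(0.76, 0.76) = 0.76
¬(¬B ∨ ¬¬¬B): Łukasiewicz ¬ gives 1 − 0.76 = 0.24
¬B: Łukasiewicz ¬ gives 1 − 0.24 = 0.76
(¬(¬B ∨ ¬¬¬B) ⊃ ¬B): min(1, 1 − 0.24 + 0.76) = 1
(B ⊃ A): min(1, 1 − 0.24 + 0.18) = 0.94
(A ∧ A) = min(0.18, 0.18) = 0.18
(A ⊃ (A ∧ A)): min(1, 1 − 0.18 + 0.18) = 1
(B ⊃ (A ⊃ (A ∧ A))): min(1, 1 − 0.24 + 1) = 1
¬(B ⊃ (A ⊃ (A ∧ A))): Łukasiewicz ¬ gives 1 − 1 = 0
((B ⊃ A) ⊃ ¬(B ⊃ (A ⊃ (A ∧ A)))): min(1, 1 − 0.94 + 0) = 0.06
((¬(¬B ∨ ¬¬¬B) ⊃ ¬B) ⊃ ((B ⊃ A) ⊃ ¬(B ⊃ (A ⊃ (A ∧ A))))): min(1, 1 − 1 + 0.06) = 0.06
¬((¬(¬B ∨ ¬¬¬B) ⊃ ¬B) ⊃ ((B ⊃ A) ⊃ ¬(B ⊃ (A ⊃ (A ∧ A))))): Łukasiewicz ¬ gives 1 − 0.06 = 0.94

0.94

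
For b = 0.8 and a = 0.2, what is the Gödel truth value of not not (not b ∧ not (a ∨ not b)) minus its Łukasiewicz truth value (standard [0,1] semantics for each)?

-0.20

Gödel evaluation:
  not b: Gödel ¬ of 0.8 = 0 (operand ≠ 0)
  not b: Gödel ¬ of 0.8 = 0 (operand ≠ 0)
  (a ∨ not b) = max(0.2, 0) = 0.2
  not (a ∨ not b): Gödel ¬ of 0.2 = 0 (operand ≠ 0)
  (not b ∧ not (a ∨ not b)) = min(0, 0) = 0
  not (not b ∧ not (a ∨ not b)): Gödel ¬ of 0 = 1 (operand is 0)
  not not (not b ∧ not (a ∨ not b)): Gödel ¬ of 1 = 0 (operand ≠ 0)
  Gödel value = 0
Łukasiewicz evaluation:
  not b: Łukasiewicz ¬ gives 1 − 0.8 = 0.2
  not b: Łukasiewicz ¬ gives 1 − 0.8 = 0.2
  (a ∨ not b) = max(0.2, 0.2) = 0.2
  not (a ∨ not b): Łukasiewicz ¬ gives 1 − 0.2 = 0.8
  (not b ∧ not (a ∨ not b)) = min(0.2, 0.8) = 0.2
  not (not b ∧ not (a ∨ not b)): Łukasiewicz ¬ gives 1 − 0.2 = 0.8
  not not (not b ∧ not (a ∨ not b)): Łukasiewicz ¬ gives 1 − 0.8 = 0.2
  Łukasiewicz value = 0.2
Difference: 0 − 0.2 = -0.20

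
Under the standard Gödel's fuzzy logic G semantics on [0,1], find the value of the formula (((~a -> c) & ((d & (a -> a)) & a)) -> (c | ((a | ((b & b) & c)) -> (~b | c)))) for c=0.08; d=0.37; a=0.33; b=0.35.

~a: Gödel ¬ of 0.33 = 0 (operand ≠ 0)
(~a -> c): 0 ≤ 0.08, so result = 1
(a -> a): 0.33 ≤ 0.33, so result = 1
(d & (a -> a)) = min(0.37, 1) = 0.37
((d & (a -> a)) & a) = min(0.37, 0.33) = 0.33
((~a -> c) & ((d & (a -> a)) & a)) = min(1, 0.33) = 0.33
(b & b) = min(0.35, 0.35) = 0.35
((b & b) & c) = min(0.35, 0.08) = 0.08
(a | ((b & b) & c)) = max(0.33, 0.08) = 0.33
~b: Gödel ¬ of 0.35 = 0 (operand ≠ 0)
(~b | c) = max(0, 0.08) = 0.08
((a | ((b & b) & c)) -> (~b | c)): 0.33 > 0.08, so result = 0.08
(c | ((a | ((b & b) & c)) -> (~b | c))) = max(0.08, 0.08) = 0.08
(((~a -> c) & ((d & (a -> a)) & a)) -> (c | ((a | ((b & b) & c)) -> (~b | c)))): 0.33 > 0.08, so result = 0.08

0.08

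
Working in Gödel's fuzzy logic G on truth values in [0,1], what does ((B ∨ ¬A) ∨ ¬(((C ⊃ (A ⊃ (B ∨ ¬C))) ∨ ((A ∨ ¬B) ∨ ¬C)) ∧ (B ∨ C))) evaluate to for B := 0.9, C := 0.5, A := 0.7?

0.90

¬A: Gödel ¬ of 0.7 = 0 (operand ≠ 0)
(B ∨ ¬A) = max(0.9, 0) = 0.9
¬C: Gödel ¬ of 0.5 = 0 (operand ≠ 0)
(B ∨ ¬C) = max(0.9, 0) = 0.9
(A ⊃ (B ∨ ¬C)): 0.7 ≤ 0.9, so result = 1
(C ⊃ (A ⊃ (B ∨ ¬C))): 0.5 ≤ 1, so result = 1
¬B: Gödel ¬ of 0.9 = 0 (operand ≠ 0)
(A ∨ ¬B) = max(0.7, 0) = 0.7
¬C: Gödel ¬ of 0.5 = 0 (operand ≠ 0)
((A ∨ ¬B) ∨ ¬C) = max(0.7, 0) = 0.7
((C ⊃ (A ⊃ (B ∨ ¬C))) ∨ ((A ∨ ¬B) ∨ ¬C)) = max(1, 0.7) = 1
(B ∨ C) = max(0.9, 0.5) = 0.9
(((C ⊃ (A ⊃ (B ∨ ¬C))) ∨ ((A ∨ ¬B) ∨ ¬C)) ∧ (B ∨ C)) = min(1, 0.9) = 0.9
¬(((C ⊃ (A ⊃ (B ∨ ¬C))) ∨ ((A ∨ ¬B) ∨ ¬C)) ∧ (B ∨ C)): Gödel ¬ of 0.9 = 0 (operand ≠ 0)
((B ∨ ¬A) ∨ ¬(((C ⊃ (A ⊃ (B ∨ ¬C))) ∨ ((A ∨ ¬B) ∨ ¬C)) ∧ (B ∨ C))) = max(0.9, 0) = 0.9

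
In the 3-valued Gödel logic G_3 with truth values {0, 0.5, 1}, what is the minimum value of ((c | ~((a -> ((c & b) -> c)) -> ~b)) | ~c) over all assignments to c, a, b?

The minimum is attained at c = 0.5, a = 0, b = 0:
  (c & b) = min(0.5, 0) = 0
  ((c & b) -> c): 0 ≤ 0.5, so result = 1
  (a -> ((c & b) -> c)): 0 ≤ 1, so result = 1
  ~b: Gödel ¬ of 0 = 1 (operand is 0)
  ((a -> ((c & b) -> c)) -> ~b): 1 ≤ 1, so result = 1
  ~((a -> ((c & b) -> c)) -> ~b): Gödel ¬ of 1 = 0 (operand ≠ 0)
  (c | ~((a -> ((c & b) -> c)) -> ~b)) = max(0.5, 0) = 0.5
  ~c: Gödel ¬ of 0.5 = 0 (operand ≠ 0)
  ((c | ~((a -> ((c & b) -> c)) -> ~b)) | ~c) = max(0.5, 0) = 0.5
Checking all 27 assignments confirms none give a value below 0.50.

0.50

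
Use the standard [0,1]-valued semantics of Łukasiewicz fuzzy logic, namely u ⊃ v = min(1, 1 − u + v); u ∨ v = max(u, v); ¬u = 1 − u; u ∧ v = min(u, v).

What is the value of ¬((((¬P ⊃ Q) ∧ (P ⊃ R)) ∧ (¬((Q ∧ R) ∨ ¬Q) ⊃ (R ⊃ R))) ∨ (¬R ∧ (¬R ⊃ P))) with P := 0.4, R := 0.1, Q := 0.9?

0.30

¬P: Łukasiewicz ¬ gives 1 − 0.4 = 0.6
(¬P ⊃ Q): min(1, 1 − 0.6 + 0.9) = 1
(P ⊃ R): min(1, 1 − 0.4 + 0.1) = 0.7
((¬P ⊃ Q) ∧ (P ⊃ R)) = min(1, 0.7) = 0.7
(Q ∧ R) = min(0.9, 0.1) = 0.1
¬Q: Łukasiewicz ¬ gives 1 − 0.9 = 0.1
((Q ∧ R) ∨ ¬Q) = max(0.1, 0.1) = 0.1
¬((Q ∧ R) ∨ ¬Q): Łukasiewicz ¬ gives 1 − 0.1 = 0.9
(R ⊃ R): min(1, 1 − 0.1 + 0.1) = 1
(¬((Q ∧ R) ∨ ¬Q) ⊃ (R ⊃ R)): min(1, 1 − 0.9 + 1) = 1
(((¬P ⊃ Q) ∧ (P ⊃ R)) ∧ (¬((Q ∧ R) ∨ ¬Q) ⊃ (R ⊃ R))) = min(0.7, 1) = 0.7
¬R: Łukasiewicz ¬ gives 1 − 0.1 = 0.9
¬R: Łukasiewicz ¬ gives 1 − 0.1 = 0.9
(¬R ⊃ P): min(1, 1 − 0.9 + 0.4) = 0.5
(¬R ∧ (¬R ⊃ P)) = min(0.9, 0.5) = 0.5
((((¬P ⊃ Q) ∧ (P ⊃ R)) ∧ (¬((Q ∧ R) ∨ ¬Q) ⊃ (R ⊃ R))) ∨ (¬R ∧ (¬R ⊃ P))) = max(0.7, 0.5) = 0.7
¬((((¬P ⊃ Q) ∧ (P ⊃ R)) ∧ (¬((Q ∧ R) ∨ ¬Q) ⊃ (R ⊃ R))) ∨ (¬R ∧ (¬R ⊃ P))): Łukasiewicz ¬ gives 1 − 0.7 = 0.3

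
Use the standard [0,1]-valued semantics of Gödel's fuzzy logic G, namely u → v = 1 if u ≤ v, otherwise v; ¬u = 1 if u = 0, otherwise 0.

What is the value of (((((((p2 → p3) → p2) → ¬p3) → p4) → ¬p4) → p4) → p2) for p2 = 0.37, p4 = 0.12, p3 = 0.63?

(p2 → p3): 0.37 ≤ 0.63, so result = 1
((p2 → p3) → p2): 1 > 0.37, so result = 0.37
¬p3: Gödel ¬ of 0.63 = 0 (operand ≠ 0)
(((p2 → p3) → p2) → ¬p3): 0.37 > 0, so result = 0
((((p2 → p3) → p2) → ¬p3) → p4): 0 ≤ 0.12, so result = 1
¬p4: Gödel ¬ of 0.12 = 0 (operand ≠ 0)
(((((p2 → p3) → p2) → ¬p3) → p4) → ¬p4): 1 > 0, so result = 0
((((((p2 → p3) → p2) → ¬p3) → p4) → ¬p4) → p4): 0 ≤ 0.12, so result = 1
(((((((p2 → p3) → p2) → ¬p3) → p4) → ¬p4) → p4) → p2): 1 > 0.37, so result = 0.37

0.37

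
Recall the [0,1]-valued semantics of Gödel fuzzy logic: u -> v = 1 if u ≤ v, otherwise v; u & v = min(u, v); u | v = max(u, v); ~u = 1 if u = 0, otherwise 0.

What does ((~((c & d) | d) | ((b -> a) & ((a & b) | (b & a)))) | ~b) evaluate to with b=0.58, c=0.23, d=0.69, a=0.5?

(c & d) = min(0.23, 0.69) = 0.23
((c & d) | d) = max(0.23, 0.69) = 0.69
~((c & d) | d): Gödel ¬ of 0.69 = 0 (operand ≠ 0)
(b -> a): 0.58 > 0.5, so result = 0.5
(a & b) = min(0.5, 0.58) = 0.5
(b & a) = min(0.58, 0.5) = 0.5
((a & b) | (b & a)) = max(0.5, 0.5) = 0.5
((b -> a) & ((a & b) | (b & a))) = min(0.5, 0.5) = 0.5
(~((c & d) | d) | ((b -> a) & ((a & b) | (b & a)))) = max(0, 0.5) = 0.5
~b: Gödel ¬ of 0.58 = 0 (operand ≠ 0)
((~((c & d) | d) | ((b -> a) & ((a & b) | (b & a)))) | ~b) = max(0.5, 0) = 0.5

0.50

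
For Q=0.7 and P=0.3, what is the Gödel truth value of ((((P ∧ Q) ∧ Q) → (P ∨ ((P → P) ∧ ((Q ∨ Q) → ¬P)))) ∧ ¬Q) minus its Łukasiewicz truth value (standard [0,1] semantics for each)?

Gödel evaluation:
  (P ∧ Q) = min(0.3, 0.7) = 0.3
  ((P ∧ Q) ∧ Q) = min(0.3, 0.7) = 0.3
  (P → P): 0.3 ≤ 0.3, so result = 1
  (Q ∨ Q) = max(0.7, 0.7) = 0.7
  ¬P: Gödel ¬ of 0.3 = 0 (operand ≠ 0)
  ((Q ∨ Q) → ¬P): 0.7 > 0, so result = 0
  ((P → P) ∧ ((Q ∨ Q) → ¬P)) = min(1, 0) = 0
  (P ∨ ((P → P) ∧ ((Q ∨ Q) → ¬P))) = max(0.3, 0) = 0.3
  (((P ∧ Q) ∧ Q) → (P ∨ ((P → P) ∧ ((Q ∨ Q) → ¬P)))): 0.3 ≤ 0.3, so result = 1
  ¬Q: Gödel ¬ of 0.7 = 0 (operand ≠ 0)
  ((((P ∧ Q) ∧ Q) → (P ∨ ((P → P) ∧ ((Q ∨ Q) → ¬P)))) ∧ ¬Q) = min(1, 0) = 0
  Gödel value = 0
Łukasiewicz evaluation:
  (P ∧ Q) = min(0.3, 0.7) = 0.3
  ((P ∧ Q) ∧ Q) = min(0.3, 0.7) = 0.3
  (P → P): min(1, 1 − 0.3 + 0.3) = 1
  (Q ∨ Q) = max(0.7, 0.7) = 0.7
  ¬P: Łukasiewicz ¬ gives 1 − 0.3 = 0.7
  ((Q ∨ Q) → ¬P): min(1, 1 − 0.7 + 0.7) = 1
  ((P → P) ∧ ((Q ∨ Q) → ¬P)) = min(1, 1) = 1
  (P ∨ ((P → P) ∧ ((Q ∨ Q) → ¬P))) = max(0.3, 1) = 1
  (((P ∧ Q) ∧ Q) → (P ∨ ((P → P) ∧ ((Q ∨ Q) → ¬P)))): min(1, 1 − 0.3 + 1) = 1
  ¬Q: Łukasiewicz ¬ gives 1 − 0.7 = 0.3
  ((((P ∧ Q) ∧ Q) → (P ∨ ((P → P) ∧ ((Q ∨ Q) → ¬P)))) ∧ ¬Q) = min(1, 0.3) = 0.3
  Łukasiewicz value = 0.3
Difference: 0 − 0.3 = -0.30

-0.30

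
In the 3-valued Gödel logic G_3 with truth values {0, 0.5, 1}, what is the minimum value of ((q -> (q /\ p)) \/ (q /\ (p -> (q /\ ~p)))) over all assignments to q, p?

0.50

The minimum is attained at q = 0.5, p = 0:
  (q /\ p) = min(0.5, 0) = 0
  (q -> (q /\ p)): 0.5 > 0, so result = 0
  ~p: Gödel ¬ of 0 = 1 (operand is 0)
  (q /\ ~p) = min(0.5, 1) = 0.5
  (p -> (q /\ ~p)): 0 ≤ 0.5, so result = 1
  (q /\ (p -> (q /\ ~p))) = min(0.5, 1) = 0.5
  ((q -> (q /\ p)) \/ (q /\ (p -> (q /\ ~p)))) = max(0, 0.5) = 0.5
Checking all 9 assignments confirms none give a value below 0.50.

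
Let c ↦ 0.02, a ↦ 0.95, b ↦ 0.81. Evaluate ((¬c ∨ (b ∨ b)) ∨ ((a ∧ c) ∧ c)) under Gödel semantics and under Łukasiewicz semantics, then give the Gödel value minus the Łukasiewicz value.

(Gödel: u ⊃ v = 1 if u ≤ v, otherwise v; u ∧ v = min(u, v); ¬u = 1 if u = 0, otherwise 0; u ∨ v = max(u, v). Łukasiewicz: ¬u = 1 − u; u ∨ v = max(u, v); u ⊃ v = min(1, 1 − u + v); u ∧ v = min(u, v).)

Gödel evaluation:
  ¬c: Gödel ¬ of 0.02 = 0 (operand ≠ 0)
  (b ∨ b) = max(0.81, 0.81) = 0.81
  (¬c ∨ (b ∨ b)) = max(0, 0.81) = 0.81
  (a ∧ c) = min(0.95, 0.02) = 0.02
  ((a ∧ c) ∧ c) = min(0.02, 0.02) = 0.02
  ((¬c ∨ (b ∨ b)) ∨ ((a ∧ c) ∧ c)) = max(0.81, 0.02) = 0.81
  Gödel value = 0.81
Łukasiewicz evaluation:
  ¬c: Łukasiewicz ¬ gives 1 − 0.02 = 0.98
  (b ∨ b) = max(0.81, 0.81) = 0.81
  (¬c ∨ (b ∨ b)) = max(0.98, 0.81) = 0.98
  (a ∧ c) = min(0.95, 0.02) = 0.02
  ((a ∧ c) ∧ c) = min(0.02, 0.02) = 0.02
  ((¬c ∨ (b ∨ b)) ∨ ((a ∧ c) ∧ c)) = max(0.98, 0.02) = 0.98
  Łukasiewicz value = 0.98
Difference: 0.81 − 0.98 = -0.17

-0.17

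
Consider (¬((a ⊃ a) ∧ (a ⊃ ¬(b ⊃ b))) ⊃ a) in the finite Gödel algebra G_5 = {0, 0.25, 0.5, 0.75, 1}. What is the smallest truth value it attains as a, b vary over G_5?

The minimum is attained at a = 0.25, b = 0:
  (a ⊃ a): 0.25 ≤ 0.25, so result = 1
  (b ⊃ b): 0 ≤ 0, so result = 1
  ¬(b ⊃ b): Gödel ¬ of 1 = 0 (operand ≠ 0)
  (a ⊃ ¬(b ⊃ b)): 0.25 > 0, so result = 0
  ((a ⊃ a) ∧ (a ⊃ ¬(b ⊃ b))) = min(1, 0) = 0
  ¬((a ⊃ a) ∧ (a ⊃ ¬(b ⊃ b))): Gödel ¬ of 0 = 1 (operand is 0)
  (¬((a ⊃ a) ∧ (a ⊃ ¬(b ⊃ b))) ⊃ a): 1 > 0.25, so result = 0.25
Checking all 25 assignments confirms none give a value below 0.25.

0.25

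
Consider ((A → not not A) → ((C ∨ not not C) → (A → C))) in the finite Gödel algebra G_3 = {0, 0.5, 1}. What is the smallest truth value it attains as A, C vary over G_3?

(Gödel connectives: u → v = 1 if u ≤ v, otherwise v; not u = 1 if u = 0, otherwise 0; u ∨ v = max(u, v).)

0.50

The minimum is attained at A = 1, C = 0.5:
  not A: Gödel ¬ of 1 = 0 (operand ≠ 0)
  not not A: Gödel ¬ of 0 = 1 (operand is 0)
  (A → not not A): 1 ≤ 1, so result = 1
  not C: Gödel ¬ of 0.5 = 0 (operand ≠ 0)
  not not C: Gödel ¬ of 0 = 1 (operand is 0)
  (C ∨ not not C) = max(0.5, 1) = 1
  (A → C): 1 > 0.5, so result = 0.5
  ((C ∨ not not C) → (A → C)): 1 > 0.5, so result = 0.5
  ((A → not not A) → ((C ∨ not not C) → (A → C))): 1 > 0.5, so result = 0.5
Checking all 9 assignments confirms none give a value below 0.50.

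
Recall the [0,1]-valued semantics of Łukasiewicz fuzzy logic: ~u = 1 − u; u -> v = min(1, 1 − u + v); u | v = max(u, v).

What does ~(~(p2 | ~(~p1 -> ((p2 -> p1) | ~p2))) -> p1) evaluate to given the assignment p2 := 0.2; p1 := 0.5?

0.30

~p1: Łukasiewicz ¬ gives 1 − 0.5 = 0.5
(p2 -> p1): min(1, 1 − 0.2 + 0.5) = 1
~p2: Łukasiewicz ¬ gives 1 − 0.2 = 0.8
((p2 -> p1) | ~p2) = max(1, 0.8) = 1
(~p1 -> ((p2 -> p1) | ~p2)): min(1, 1 − 0.5 + 1) = 1
~(~p1 -> ((p2 -> p1) | ~p2)): Łukasiewicz ¬ gives 1 − 1 = 0
(p2 | ~(~p1 -> ((p2 -> p1) | ~p2))) = max(0.2, 0) = 0.2
~(p2 | ~(~p1 -> ((p2 -> p1) | ~p2))): Łukasiewicz ¬ gives 1 − 0.2 = 0.8
(~(p2 | ~(~p1 -> ((p2 -> p1) | ~p2))) -> p1): min(1, 1 − 0.8 + 0.5) = 0.7
~(~(p2 | ~(~p1 -> ((p2 -> p1) | ~p2))) -> p1): Łukasiewicz ¬ gives 1 − 0.7 = 0.3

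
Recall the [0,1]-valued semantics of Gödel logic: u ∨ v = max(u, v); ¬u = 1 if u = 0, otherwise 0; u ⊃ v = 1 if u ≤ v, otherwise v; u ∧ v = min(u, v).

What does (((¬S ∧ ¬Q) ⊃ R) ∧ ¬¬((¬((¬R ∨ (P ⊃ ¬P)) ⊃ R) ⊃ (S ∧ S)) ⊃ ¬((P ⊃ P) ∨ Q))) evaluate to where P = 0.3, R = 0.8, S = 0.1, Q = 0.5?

0.00

¬S: Gödel ¬ of 0.1 = 0 (operand ≠ 0)
¬Q: Gödel ¬ of 0.5 = 0 (operand ≠ 0)
(¬S ∧ ¬Q) = min(0, 0) = 0
((¬S ∧ ¬Q) ⊃ R): 0 ≤ 0.8, so result = 1
¬R: Gödel ¬ of 0.8 = 0 (operand ≠ 0)
¬P: Gödel ¬ of 0.3 = 0 (operand ≠ 0)
(P ⊃ ¬P): 0.3 > 0, so result = 0
(¬R ∨ (P ⊃ ¬P)) = max(0, 0) = 0
((¬R ∨ (P ⊃ ¬P)) ⊃ R): 0 ≤ 0.8, so result = 1
¬((¬R ∨ (P ⊃ ¬P)) ⊃ R): Gödel ¬ of 1 = 0 (operand ≠ 0)
(S ∧ S) = min(0.1, 0.1) = 0.1
(¬((¬R ∨ (P ⊃ ¬P)) ⊃ R) ⊃ (S ∧ S)): 0 ≤ 0.1, so result = 1
(P ⊃ P): 0.3 ≤ 0.3, so result = 1
((P ⊃ P) ∨ Q) = max(1, 0.5) = 1
¬((P ⊃ P) ∨ Q): Gödel ¬ of 1 = 0 (operand ≠ 0)
((¬((¬R ∨ (P ⊃ ¬P)) ⊃ R) ⊃ (S ∧ S)) ⊃ ¬((P ⊃ P) ∨ Q)): 1 > 0, so result = 0
¬((¬((¬R ∨ (P ⊃ ¬P)) ⊃ R) ⊃ (S ∧ S)) ⊃ ¬((P ⊃ P) ∨ Q)): Gödel ¬ of 0 = 1 (operand is 0)
¬¬((¬((¬R ∨ (P ⊃ ¬P)) ⊃ R) ⊃ (S ∧ S)) ⊃ ¬((P ⊃ P) ∨ Q)): Gödel ¬ of 1 = 0 (operand ≠ 0)
(((¬S ∧ ¬Q) ⊃ R) ∧ ¬¬((¬((¬R ∨ (P ⊃ ¬P)) ⊃ R) ⊃ (S ∧ S)) ⊃ ¬((P ⊃ P) ∨ Q))) = min(1, 0) = 0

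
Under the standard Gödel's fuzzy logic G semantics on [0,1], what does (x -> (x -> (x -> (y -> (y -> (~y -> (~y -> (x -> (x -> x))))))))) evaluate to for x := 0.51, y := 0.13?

1.00

~y: Gödel ¬ of 0.13 = 0 (operand ≠ 0)
~y: Gödel ¬ of 0.13 = 0 (operand ≠ 0)
(x -> x): 0.51 ≤ 0.51, so result = 1
(x -> (x -> x)): 0.51 ≤ 1, so result = 1
(~y -> (x -> (x -> x))): 0 ≤ 1, so result = 1
(~y -> (~y -> (x -> (x -> x)))): 0 ≤ 1, so result = 1
(y -> (~y -> (~y -> (x -> (x -> x))))): 0.13 ≤ 1, so result = 1
(y -> (y -> (~y -> (~y -> (x -> (x -> x)))))): 0.13 ≤ 1, so result = 1
(x -> (y -> (y -> (~y -> (~y -> (x -> (x -> x))))))): 0.51 ≤ 1, so result = 1
(x -> (x -> (y -> (y -> (~y -> (~y -> (x -> (x -> x)))))))): 0.51 ≤ 1, so result = 1
(x -> (x -> (x -> (y -> (y -> (~y -> (~y -> (x -> (x -> x))))))))): 0.51 ≤ 1, so result = 1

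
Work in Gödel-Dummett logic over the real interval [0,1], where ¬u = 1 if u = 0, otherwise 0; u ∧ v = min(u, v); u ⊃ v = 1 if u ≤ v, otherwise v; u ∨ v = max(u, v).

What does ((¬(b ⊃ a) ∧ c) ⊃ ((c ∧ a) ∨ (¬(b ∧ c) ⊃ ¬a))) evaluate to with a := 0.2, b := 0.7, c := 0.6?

1.00

(b ⊃ a): 0.7 > 0.2, so result = 0.2
¬(b ⊃ a): Gödel ¬ of 0.2 = 0 (operand ≠ 0)
(¬(b ⊃ a) ∧ c) = min(0, 0.6) = 0
(c ∧ a) = min(0.6, 0.2) = 0.2
(b ∧ c) = min(0.7, 0.6) = 0.6
¬(b ∧ c): Gödel ¬ of 0.6 = 0 (operand ≠ 0)
¬a: Gödel ¬ of 0.2 = 0 (operand ≠ 0)
(¬(b ∧ c) ⊃ ¬a): 0 ≤ 0, so result = 1
((c ∧ a) ∨ (¬(b ∧ c) ⊃ ¬a)) = max(0.2, 1) = 1
((¬(b ⊃ a) ∧ c) ⊃ ((c ∧ a) ∨ (¬(b ∧ c) ⊃ ¬a))): 0 ≤ 1, so result = 1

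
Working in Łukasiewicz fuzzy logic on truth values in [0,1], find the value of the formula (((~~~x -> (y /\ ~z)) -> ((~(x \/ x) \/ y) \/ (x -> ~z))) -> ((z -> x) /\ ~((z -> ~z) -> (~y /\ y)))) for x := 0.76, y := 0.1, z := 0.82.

0.70

~x: Łukasiewicz ¬ gives 1 − 0.76 = 0.24
~~x: Łukasiewicz ¬ gives 1 − 0.24 = 0.76
~~~x: Łukasiewicz ¬ gives 1 − 0.76 = 0.24
~z: Łukasiewicz ¬ gives 1 − 0.82 = 0.18
(y /\ ~z) = min(0.1, 0.18) = 0.1
(~~~x -> (y /\ ~z)): min(1, 1 − 0.24 + 0.1) = 0.86
(x \/ x) = max(0.76, 0.76) = 0.76
~(x \/ x): Łukasiewicz ¬ gives 1 − 0.76 = 0.24
(~(x \/ x) \/ y) = max(0.24, 0.1) = 0.24
~z: Łukasiewicz ¬ gives 1 − 0.82 = 0.18
(x -> ~z): min(1, 1 − 0.76 + 0.18) = 0.42
((~(x \/ x) \/ y) \/ (x -> ~z)) = max(0.24, 0.42) = 0.42
((~~~x -> (y /\ ~z)) -> ((~(x \/ x) \/ y) \/ (x -> ~z))): min(1, 1 − 0.86 + 0.42) = 0.56
(z -> x): min(1, 1 − 0.82 + 0.76) = 0.94
~z: Łukasiewicz ¬ gives 1 − 0.82 = 0.18
(z -> ~z): min(1, 1 − 0.82 + 0.18) = 0.36
~y: Łukasiewicz ¬ gives 1 − 0.1 = 0.9
(~y /\ y) = min(0.9, 0.1) = 0.1
((z -> ~z) -> (~y /\ y)): min(1, 1 − 0.36 + 0.1) = 0.74
~((z -> ~z) -> (~y /\ y)): Łukasiewicz ¬ gives 1 − 0.74 = 0.26
((z -> x) /\ ~((z -> ~z) -> (~y /\ y))) = min(0.94, 0.26) = 0.26
(((~~~x -> (y /\ ~z)) -> ((~(x \/ x) \/ y) \/ (x -> ~z))) -> ((z -> x) /\ ~((z -> ~z) -> (~y /\ y)))): min(1, 1 − 0.56 + 0.26) = 0.7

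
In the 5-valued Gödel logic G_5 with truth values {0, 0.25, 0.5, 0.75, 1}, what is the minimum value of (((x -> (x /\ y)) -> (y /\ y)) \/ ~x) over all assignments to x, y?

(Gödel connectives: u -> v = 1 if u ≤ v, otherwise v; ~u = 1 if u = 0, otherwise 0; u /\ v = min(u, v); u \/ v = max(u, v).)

0.25

The minimum is attained at x = 0.25, y = 0.25:
  (x /\ y) = min(0.25, 0.25) = 0.25
  (x -> (x /\ y)): 0.25 ≤ 0.25, so result = 1
  (y /\ y) = min(0.25, 0.25) = 0.25
  ((x -> (x /\ y)) -> (y /\ y)): 1 > 0.25, so result = 0.25
  ~x: Gödel ¬ of 0.25 = 0 (operand ≠ 0)
  (((x -> (x /\ y)) -> (y /\ y)) \/ ~x) = max(0.25, 0) = 0.25
Checking all 25 assignments confirms none give a value below 0.25.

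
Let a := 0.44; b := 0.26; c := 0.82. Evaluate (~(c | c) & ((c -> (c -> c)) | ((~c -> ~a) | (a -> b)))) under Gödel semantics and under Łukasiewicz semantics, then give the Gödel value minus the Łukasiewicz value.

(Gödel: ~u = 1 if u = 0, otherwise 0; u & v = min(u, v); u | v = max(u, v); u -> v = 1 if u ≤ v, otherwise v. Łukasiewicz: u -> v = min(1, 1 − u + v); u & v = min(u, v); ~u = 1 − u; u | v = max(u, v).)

-0.18

Gödel evaluation:
  (c | c) = max(0.82, 0.82) = 0.82
  ~(c | c): Gödel ¬ of 0.82 = 0 (operand ≠ 0)
  (c -> c): 0.82 ≤ 0.82, so result = 1
  (c -> (c -> c)): 0.82 ≤ 1, so result = 1
  ~c: Gödel ¬ of 0.82 = 0 (operand ≠ 0)
  ~a: Gödel ¬ of 0.44 = 0 (operand ≠ 0)
  (~c -> ~a): 0 ≤ 0, so result = 1
  (a -> b): 0.44 > 0.26, so result = 0.26
  ((~c -> ~a) | (a -> b)) = max(1, 0.26) = 1
  ((c -> (c -> c)) | ((~c -> ~a) | (a -> b))) = max(1, 1) = 1
  (~(c | c) & ((c -> (c -> c)) | ((~c -> ~a) | (a -> b)))) = min(0, 1) = 0
  Gödel value = 0
Łukasiewicz evaluation:
  (c | c) = max(0.82, 0.82) = 0.82
  ~(c | c): Łukasiewicz ¬ gives 1 − 0.82 = 0.18
  (c -> c): min(1, 1 − 0.82 + 0.82) = 1
  (c -> (c -> c)): min(1, 1 − 0.82 + 1) = 1
  ~c: Łukasiewicz ¬ gives 1 − 0.82 = 0.18
  ~a: Łukasiewicz ¬ gives 1 − 0.44 = 0.56
  (~c -> ~a): min(1, 1 − 0.18 + 0.56) = 1
  (a -> b): min(1, 1 − 0.44 + 0.26) = 0.82
  ((~c -> ~a) | (a -> b)) = max(1, 0.82) = 1
  ((c -> (c -> c)) | ((~c -> ~a) | (a -> b))) = max(1, 1) = 1
  (~(c | c) & ((c -> (c -> c)) | ((~c -> ~a) | (a -> b)))) = min(0.18, 1) = 0.18
  Łukasiewicz value = 0.18
Difference: 0 − 0.18 = -0.18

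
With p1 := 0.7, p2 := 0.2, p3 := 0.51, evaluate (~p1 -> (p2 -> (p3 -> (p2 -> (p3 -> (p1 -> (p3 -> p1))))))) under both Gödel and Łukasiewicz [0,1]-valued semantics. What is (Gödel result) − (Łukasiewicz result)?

Gödel evaluation:
  ~p1: Gödel ¬ of 0.7 = 0 (operand ≠ 0)
  (p3 -> p1): 0.51 ≤ 0.7, so result = 1
  (p1 -> (p3 -> p1)): 0.7 ≤ 1, so result = 1
  (p3 -> (p1 -> (p3 -> p1))): 0.51 ≤ 1, so result = 1
  (p2 -> (p3 -> (p1 -> (p3 -> p1)))): 0.2 ≤ 1, so result = 1
  (p3 -> (p2 -> (p3 -> (p1 -> (p3 -> p1))))): 0.51 ≤ 1, so result = 1
  (p2 -> (p3 -> (p2 -> (p3 -> (p1 -> (p3 -> p1)))))): 0.2 ≤ 1, so result = 1
  (~p1 -> (p2 -> (p3 -> (p2 -> (p3 -> (p1 -> (p3 -> p1))))))): 0 ≤ 1, so result = 1
  Gödel value = 1
Łukasiewicz evaluation:
  ~p1: Łukasiewicz ¬ gives 1 − 0.7 = 0.3
  (p3 -> p1): min(1, 1 − 0.51 + 0.7) = 1
  (p1 -> (p3 -> p1)): min(1, 1 − 0.7 + 1) = 1
  (p3 -> (p1 -> (p3 -> p1))): min(1, 1 − 0.51 + 1) = 1
  (p2 -> (p3 -> (p1 -> (p3 -> p1)))): min(1, 1 − 0.2 + 1) = 1
  (p3 -> (p2 -> (p3 -> (p1 -> (p3 -> p1))))): min(1, 1 − 0.51 + 1) = 1
  (p2 -> (p3 -> (p2 -> (p3 -> (p1 -> (p3 -> p1)))))): min(1, 1 − 0.2 + 1) = 1
  (~p1 -> (p2 -> (p3 -> (p2 -> (p3 -> (p1 -> (p3 -> p1))))))): min(1, 1 − 0.3 + 1) = 1
  Łukasiewicz value = 1
Difference: 1 − 1 = 0.00

0.00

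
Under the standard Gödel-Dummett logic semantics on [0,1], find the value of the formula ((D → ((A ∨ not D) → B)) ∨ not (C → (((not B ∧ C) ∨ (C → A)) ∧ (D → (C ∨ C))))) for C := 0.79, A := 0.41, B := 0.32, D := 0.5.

0.32

not D: Gödel ¬ of 0.5 = 0 (operand ≠ 0)
(A ∨ not D) = max(0.41, 0) = 0.41
((A ∨ not D) → B): 0.41 > 0.32, so result = 0.32
(D → ((A ∨ not D) → B)): 0.5 > 0.32, so result = 0.32
not B: Gödel ¬ of 0.32 = 0 (operand ≠ 0)
(not B ∧ C) = min(0, 0.79) = 0
(C → A): 0.79 > 0.41, so result = 0.41
((not B ∧ C) ∨ (C → A)) = max(0, 0.41) = 0.41
(C ∨ C) = max(0.79, 0.79) = 0.79
(D → (C ∨ C)): 0.5 ≤ 0.79, so result = 1
(((not B ∧ C) ∨ (C → A)) ∧ (D → (C ∨ C))) = min(0.41, 1) = 0.41
(C → (((not B ∧ C) ∨ (C → A)) ∧ (D → (C ∨ C)))): 0.79 > 0.41, so result = 0.41
not (C → (((not B ∧ C) ∨ (C → A)) ∧ (D → (C ∨ C)))): Gödel ¬ of 0.41 = 0 (operand ≠ 0)
((D → ((A ∨ not D) → B)) ∨ not (C → (((not B ∧ C) ∨ (C → A)) ∧ (D → (C ∨ C))))) = max(0.32, 0) = 0.32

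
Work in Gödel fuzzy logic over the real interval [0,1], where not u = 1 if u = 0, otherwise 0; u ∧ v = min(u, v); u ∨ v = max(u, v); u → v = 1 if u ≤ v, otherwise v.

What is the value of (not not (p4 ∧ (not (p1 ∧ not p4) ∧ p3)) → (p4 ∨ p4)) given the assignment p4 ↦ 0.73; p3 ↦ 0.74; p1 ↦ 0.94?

0.73

not p4: Gödel ¬ of 0.73 = 0 (operand ≠ 0)
(p1 ∧ not p4) = min(0.94, 0) = 0
not (p1 ∧ not p4): Gödel ¬ of 0 = 1 (operand is 0)
(not (p1 ∧ not p4) ∧ p3) = min(1, 0.74) = 0.74
(p4 ∧ (not (p1 ∧ not p4) ∧ p3)) = min(0.73, 0.74) = 0.73
not (p4 ∧ (not (p1 ∧ not p4) ∧ p3)): Gödel ¬ of 0.73 = 0 (operand ≠ 0)
not not (p4 ∧ (not (p1 ∧ not p4) ∧ p3)): Gödel ¬ of 0 = 1 (operand is 0)
(p4 ∨ p4) = max(0.73, 0.73) = 0.73
(not not (p4 ∧ (not (p1 ∧ not p4) ∧ p3)) → (p4 ∨ p4)): 1 > 0.73, so result = 0.73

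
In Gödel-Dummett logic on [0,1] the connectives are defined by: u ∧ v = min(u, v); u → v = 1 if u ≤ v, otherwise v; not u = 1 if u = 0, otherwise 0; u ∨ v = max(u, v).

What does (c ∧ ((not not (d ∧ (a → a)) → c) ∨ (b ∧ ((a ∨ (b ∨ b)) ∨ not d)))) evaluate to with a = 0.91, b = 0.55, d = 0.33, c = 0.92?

0.92

(a → a): 0.91 ≤ 0.91, so result = 1
(d ∧ (a → a)) = min(0.33, 1) = 0.33
not (d ∧ (a → a)): Gödel ¬ of 0.33 = 0 (operand ≠ 0)
not not (d ∧ (a → a)): Gödel ¬ of 0 = 1 (operand is 0)
(not not (d ∧ (a → a)) → c): 1 > 0.92, so result = 0.92
(b ∨ b) = max(0.55, 0.55) = 0.55
(a ∨ (b ∨ b)) = max(0.91, 0.55) = 0.91
not d: Gödel ¬ of 0.33 = 0 (operand ≠ 0)
((a ∨ (b ∨ b)) ∨ not d) = max(0.91, 0) = 0.91
(b ∧ ((a ∨ (b ∨ b)) ∨ not d)) = min(0.55, 0.91) = 0.55
((not not (d ∧ (a → a)) → c) ∨ (b ∧ ((a ∨ (b ∨ b)) ∨ not d))) = max(0.92, 0.55) = 0.92
(c ∧ ((not not (d ∧ (a → a)) → c) ∨ (b ∧ ((a ∨ (b ∨ b)) ∨ not d)))) = min(0.92, 0.92) = 0.92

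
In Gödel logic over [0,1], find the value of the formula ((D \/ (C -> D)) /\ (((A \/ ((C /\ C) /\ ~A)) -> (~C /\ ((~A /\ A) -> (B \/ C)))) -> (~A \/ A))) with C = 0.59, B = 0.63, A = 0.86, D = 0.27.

0.27

(C -> D): 0.59 > 0.27, so result = 0.27
(D \/ (C -> D)) = max(0.27, 0.27) = 0.27
(C /\ C) = min(0.59, 0.59) = 0.59
~A: Gödel ¬ of 0.86 = 0 (operand ≠ 0)
((C /\ C) /\ ~A) = min(0.59, 0) = 0
(A \/ ((C /\ C) /\ ~A)) = max(0.86, 0) = 0.86
~C: Gödel ¬ of 0.59 = 0 (operand ≠ 0)
~A: Gödel ¬ of 0.86 = 0 (operand ≠ 0)
(~A /\ A) = min(0, 0.86) = 0
(B \/ C) = max(0.63, 0.59) = 0.63
((~A /\ A) -> (B \/ C)): 0 ≤ 0.63, so result = 1
(~C /\ ((~A /\ A) -> (B \/ C))) = min(0, 1) = 0
((A \/ ((C /\ C) /\ ~A)) -> (~C /\ ((~A /\ A) -> (B \/ C)))): 0.86 > 0, so result = 0
~A: Gödel ¬ of 0.86 = 0 (operand ≠ 0)
(~A \/ A) = max(0, 0.86) = 0.86
(((A \/ ((C /\ C) /\ ~A)) -> (~C /\ ((~A /\ A) -> (B \/ C)))) -> (~A \/ A)): 0 ≤ 0.86, so result = 1
((D \/ (C -> D)) /\ (((A \/ ((C /\ C) /\ ~A)) -> (~C /\ ((~A /\ A) -> (B \/ C)))) -> (~A \/ A))) = min(0.27, 1) = 0.27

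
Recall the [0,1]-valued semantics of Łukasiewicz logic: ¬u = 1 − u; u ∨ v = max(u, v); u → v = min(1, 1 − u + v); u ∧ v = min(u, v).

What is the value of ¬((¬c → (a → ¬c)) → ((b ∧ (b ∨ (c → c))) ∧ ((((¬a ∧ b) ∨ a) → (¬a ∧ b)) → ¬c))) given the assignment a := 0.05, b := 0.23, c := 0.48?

0.77

¬c: Łukasiewicz ¬ gives 1 − 0.48 = 0.52
¬c: Łukasiewicz ¬ gives 1 − 0.48 = 0.52
(a → ¬c): min(1, 1 − 0.05 + 0.52) = 1
(¬c → (a → ¬c)): min(1, 1 − 0.52 + 1) = 1
(c → c): min(1, 1 − 0.48 + 0.48) = 1
(b ∨ (c → c)) = max(0.23, 1) = 1
(b ∧ (b ∨ (c → c))) = min(0.23, 1) = 0.23
¬a: Łukasiewicz ¬ gives 1 − 0.05 = 0.95
(¬a ∧ b) = min(0.95, 0.23) = 0.23
((¬a ∧ b) ∨ a) = max(0.23, 0.05) = 0.23
¬a: Łukasiewicz ¬ gives 1 − 0.05 = 0.95
(¬a ∧ b) = min(0.95, 0.23) = 0.23
(((¬a ∧ b) ∨ a) → (¬a ∧ b)): min(1, 1 − 0.23 + 0.23) = 1
¬c: Łukasiewicz ¬ gives 1 − 0.48 = 0.52
((((¬a ∧ b) ∨ a) → (¬a ∧ b)) → ¬c): min(1, 1 − 1 + 0.52) = 0.52
((b ∧ (b ∨ (c → c))) ∧ ((((¬a ∧ b) ∨ a) → (¬a ∧ b)) → ¬c)) = min(0.23, 0.52) = 0.23
((¬c → (a → ¬c)) → ((b ∧ (b ∨ (c → c))) ∧ ((((¬a ∧ b) ∨ a) → (¬a ∧ b)) → ¬c))): min(1, 1 − 1 + 0.23) = 0.23
¬((¬c → (a → ¬c)) → ((b ∧ (b ∨ (c → c))) ∧ ((((¬a ∧ b) ∨ a) → (¬a ∧ b)) → ¬c))): Łukasiewicz ¬ gives 1 − 0.23 = 0.77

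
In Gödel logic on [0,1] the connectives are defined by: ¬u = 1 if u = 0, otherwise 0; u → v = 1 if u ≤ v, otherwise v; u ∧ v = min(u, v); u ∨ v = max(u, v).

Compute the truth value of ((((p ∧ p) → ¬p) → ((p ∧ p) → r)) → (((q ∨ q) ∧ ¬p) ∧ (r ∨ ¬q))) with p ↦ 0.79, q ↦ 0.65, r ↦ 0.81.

(p ∧ p) = min(0.79, 0.79) = 0.79
¬p: Gödel ¬ of 0.79 = 0 (operand ≠ 0)
((p ∧ p) → ¬p): 0.79 > 0, so result = 0
(p ∧ p) = min(0.79, 0.79) = 0.79
((p ∧ p) → r): 0.79 ≤ 0.81, so result = 1
(((p ∧ p) → ¬p) → ((p ∧ p) → r)): 0 ≤ 1, so result = 1
(q ∨ q) = max(0.65, 0.65) = 0.65
¬p: Gödel ¬ of 0.79 = 0 (operand ≠ 0)
((q ∨ q) ∧ ¬p) = min(0.65, 0) = 0
¬q: Gödel ¬ of 0.65 = 0 (operand ≠ 0)
(r ∨ ¬q) = max(0.81, 0) = 0.81
(((q ∨ q) ∧ ¬p) ∧ (r ∨ ¬q)) = min(0, 0.81) = 0
((((p ∧ p) → ¬p) → ((p ∧ p) → r)) → (((q ∨ q) ∧ ¬p) ∧ (r ∨ ¬q))): 1 > 0, so result = 0

0.00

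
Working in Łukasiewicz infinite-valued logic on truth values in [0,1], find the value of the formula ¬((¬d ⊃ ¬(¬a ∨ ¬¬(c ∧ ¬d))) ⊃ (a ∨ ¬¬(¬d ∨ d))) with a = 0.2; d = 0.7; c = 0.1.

¬d: Łukasiewicz ¬ gives 1 − 0.7 = 0.3
¬a: Łukasiewicz ¬ gives 1 − 0.2 = 0.8
¬d: Łukasiewicz ¬ gives 1 − 0.7 = 0.3
(c ∧ ¬d) = min(0.1, 0.3) = 0.1
¬(c ∧ ¬d): Łukasiewicz ¬ gives 1 − 0.1 = 0.9
¬¬(c ∧ ¬d): Łukasiewicz ¬ gives 1 − 0.9 = 0.1
(¬a ∨ ¬¬(c ∧ ¬d)) = max(0.8, 0.1) = 0.8
¬(¬a ∨ ¬¬(c ∧ ¬d)): Łukasiewicz ¬ gives 1 − 0.8 = 0.2
(¬d ⊃ ¬(¬a ∨ ¬¬(c ∧ ¬d))): min(1, 1 − 0.3 + 0.2) = 0.9
¬d: Łukasiewicz ¬ gives 1 − 0.7 = 0.3
(¬d ∨ d) = max(0.3, 0.7) = 0.7
¬(¬d ∨ d): Łukasiewicz ¬ gives 1 − 0.7 = 0.3
¬¬(¬d ∨ d): Łukasiewicz ¬ gives 1 − 0.3 = 0.7
(a ∨ ¬¬(¬d ∨ d)) = max(0.2, 0.7) = 0.7
((¬d ⊃ ¬(¬a ∨ ¬¬(c ∧ ¬d))) ⊃ (a ∨ ¬¬(¬d ∨ d))): min(1, 1 − 0.9 + 0.7) = 0.8
¬((¬d ⊃ ¬(¬a ∨ ¬¬(c ∧ ¬d))) ⊃ (a ∨ ¬¬(¬d ∨ d))): Łukasiewicz ¬ gives 1 − 0.8 = 0.2

0.20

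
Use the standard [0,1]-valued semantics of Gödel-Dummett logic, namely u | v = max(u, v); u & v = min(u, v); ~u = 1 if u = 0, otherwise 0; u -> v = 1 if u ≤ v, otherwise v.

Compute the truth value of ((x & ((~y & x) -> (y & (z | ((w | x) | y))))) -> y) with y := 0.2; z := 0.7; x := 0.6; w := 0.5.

~y: Gödel ¬ of 0.2 = 0 (operand ≠ 0)
(~y & x) = min(0, 0.6) = 0
(w | x) = max(0.5, 0.6) = 0.6
((w | x) | y) = max(0.6, 0.2) = 0.6
(z | ((w | x) | y)) = max(0.7, 0.6) = 0.7
(y & (z | ((w | x) | y))) = min(0.2, 0.7) = 0.2
((~y & x) -> (y & (z | ((w | x) | y)))): 0 ≤ 0.2, so result = 1
(x & ((~y & x) -> (y & (z | ((w | x) | y))))) = min(0.6, 1) = 0.6
((x & ((~y & x) -> (y & (z | ((w | x) | y))))) -> y): 0.6 > 0.2, so result = 0.2

0.20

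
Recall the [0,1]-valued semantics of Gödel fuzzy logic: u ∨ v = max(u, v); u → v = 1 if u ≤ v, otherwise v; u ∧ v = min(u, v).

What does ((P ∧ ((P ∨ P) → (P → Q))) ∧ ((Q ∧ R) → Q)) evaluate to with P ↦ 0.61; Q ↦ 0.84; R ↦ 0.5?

(P ∨ P) = max(0.61, 0.61) = 0.61
(P → Q): 0.61 ≤ 0.84, so result = 1
((P ∨ P) → (P → Q)): 0.61 ≤ 1, so result = 1
(P ∧ ((P ∨ P) → (P → Q))) = min(0.61, 1) = 0.61
(Q ∧ R) = min(0.84, 0.5) = 0.5
((Q ∧ R) → Q): 0.5 ≤ 0.84, so result = 1
((P ∧ ((P ∨ P) → (P → Q))) ∧ ((Q ∧ R) → Q)) = min(0.61, 1) = 0.61

0.61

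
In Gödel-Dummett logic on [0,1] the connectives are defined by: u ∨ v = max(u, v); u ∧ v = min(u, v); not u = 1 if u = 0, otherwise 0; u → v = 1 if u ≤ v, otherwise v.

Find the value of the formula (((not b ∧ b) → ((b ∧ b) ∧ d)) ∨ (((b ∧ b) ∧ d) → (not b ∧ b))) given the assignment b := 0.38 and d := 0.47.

not b: Gödel ¬ of 0.38 = 0 (operand ≠ 0)
(not b ∧ b) = min(0, 0.38) = 0
(b ∧ b) = min(0.38, 0.38) = 0.38
((b ∧ b) ∧ d) = min(0.38, 0.47) = 0.38
((not b ∧ b) → ((b ∧ b) ∧ d)): 0 ≤ 0.38, so result = 1
(b ∧ b) = min(0.38, 0.38) = 0.38
((b ∧ b) ∧ d) = min(0.38, 0.47) = 0.38
not b: Gödel ¬ of 0.38 = 0 (operand ≠ 0)
(not b ∧ b) = min(0, 0.38) = 0
(((b ∧ b) ∧ d) → (not b ∧ b)): 0.38 > 0, so result = 0
(((not b ∧ b) → ((b ∧ b) ∧ d)) ∨ (((b ∧ b) ∧ d) → (not b ∧ b))) = max(1, 0) = 1

1.00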